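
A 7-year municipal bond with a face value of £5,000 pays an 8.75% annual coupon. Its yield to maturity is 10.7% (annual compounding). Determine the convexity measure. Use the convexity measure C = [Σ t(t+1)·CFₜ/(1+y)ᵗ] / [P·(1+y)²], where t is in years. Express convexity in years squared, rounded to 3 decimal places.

With y = 0.107:
  t   CF        PV=CF/(1+0.107)^t    t·PV        t(t+1)·PV
  1       437.50       395.2123       395.2123         790.4246
  2       437.50       357.0120       714.0240       2,142.0720
  3       437.50       322.5041       967.5122       3,870.0488
  4       437.50       291.3316     1,165.3263       5,826.6317
  5       437.50       263.1722     1,315.8608       7,895.1649
  6       437.50       237.7346     1,426.4074       9,984.8518
  7     5,437.50     2,669.1066    18,683.7464     149,469.9712
  Σ                  4,536.0733    24,668.0895     179,979.1650
P = 4,536.0733.
Convexity = Σ t(t+1)·PV / [P·(1+y)²] = 179,979.1650 / (4,536.0733 × 1.225449) = 32.37777.

32.378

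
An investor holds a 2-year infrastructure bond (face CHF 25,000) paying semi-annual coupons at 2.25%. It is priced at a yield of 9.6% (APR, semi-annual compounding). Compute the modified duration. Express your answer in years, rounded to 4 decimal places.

1.8741 years

Periodic yield y = 0.048. First find Macaulay duration:
  t   CF        PV=CF/(1+0.048)^t    t·PV
  1       281.25       268.3683       268.3683
  2       281.25       256.0766       512.1533
  3       281.25       244.3479       733.0438
  4    25,281.25    20,958.1726    83,832.6904
  Σ                 21,726.9655    85,346.2558
P = 21,726.9655; Macaulay duration = 85,346.2558 / 21,726.9655 = 3.92813 half-year periods = 1.96406 years.
Modified duration = D_Mac / (1 + y) = 1.96406 / 1.048 = 1.87411 years.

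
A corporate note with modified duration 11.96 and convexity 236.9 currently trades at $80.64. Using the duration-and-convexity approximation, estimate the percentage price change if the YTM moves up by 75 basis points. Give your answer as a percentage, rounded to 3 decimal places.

Duration effect: -D_mod·Δy = -11.96 × (+0.0075) = -0.089700
Convexity effect: ½·C·(Δy)² = 0.5 × 236.9 × (0.0075)² = +0.0066628125
ΔP/P ≈ -0.089700 + 0.0066628125 = -0.0830371875
= -8.30371875%.

-8.304%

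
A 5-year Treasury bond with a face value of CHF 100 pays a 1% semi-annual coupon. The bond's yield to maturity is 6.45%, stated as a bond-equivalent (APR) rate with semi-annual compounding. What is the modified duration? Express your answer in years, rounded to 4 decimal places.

4.7175 years

Periodic yield y = 0.03225. First find Macaulay duration:
  t   CF        PV=CF/(1+0.03225)^t    t·PV
  1         0.50         0.4844         0.4844
  2         0.50         0.4692         0.9385
  3         0.50         0.4546         1.3638
  4         0.50         0.4404         1.7615
  5         0.50         0.4266         2.1331
  6         0.50         0.4133         2.4798
  7         0.50         0.4004         2.8027
  8         0.50         0.3879         3.1030
  9         0.50         0.3758         3.3818
  10      100.50        73.1673       731.6732
  Σ                     77.0198       750.1217
P = 77.0198; Macaulay duration = 750.1217 / 77.0198 = 9.73933 half-year periods = 4.86967 years.
Modified duration = D_Mac / (1 + y) = 4.86967 / 1.03225 = 4.71753 years.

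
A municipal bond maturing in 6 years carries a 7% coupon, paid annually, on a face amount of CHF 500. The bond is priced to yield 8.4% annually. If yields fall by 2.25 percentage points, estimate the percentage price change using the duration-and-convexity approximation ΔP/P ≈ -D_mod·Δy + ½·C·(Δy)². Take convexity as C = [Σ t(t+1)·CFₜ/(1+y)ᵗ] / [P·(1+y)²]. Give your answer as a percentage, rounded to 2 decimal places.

+11.23%

With y = 0.084:
  t   CF        PV=CF/(1+0.084)^t    t·PV        t(t+1)·PV
  1        35.00        32.2878        32.2878          64.5756
  2        35.00        29.7858        59.5716         178.7149
  3        35.00        27.4777        82.4331         329.7323
  4        35.00        25.3484       101.3937         506.9684
  5        35.00        23.3842       116.9208         701.5246
  6       535.00       329.7449     1,978.4694      13,849.2858
  Σ                    468.0288     2,371.0764      15,630.8016
P = 468.0288; D_Mac = 5.06609 yrs; D_mod = 4.67352 yrs; C = 28.42170.
Duration effect: -4.67352 × (-0.0225) = +0.105154
Convexity effect: 0.5 × 28.42170 × (-0.0225)² = +0.0071942
ΔP/P ≈ +0.105154 + 0.0071942 = +0.112348 = +11.2348%.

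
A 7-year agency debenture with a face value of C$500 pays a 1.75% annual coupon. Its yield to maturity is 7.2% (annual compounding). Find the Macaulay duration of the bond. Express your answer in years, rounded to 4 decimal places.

6.5667 years

Periodic yield y = 0.072. Discount each cash flow and weight by its year:
  t   CF        PV=CF/(1+0.072)^t    t·PV
  1         8.75         8.1623         8.1623
  2         8.75         7.6141        15.2282
  3         8.75         7.1027        21.3081
  4         8.75         6.6257        26.5026
  5         8.75         6.1806        30.9032
  6         8.75         5.7655        34.5932
  7       508.75       312.7094     2,188.9657
  Σ                    354.1603     2,325.6634
Price P = Σ PV = 354.1603.
Macaulay duration = Σ(t·PV) / P = 2,325.6634 / 354.1603 = 6.56670 years.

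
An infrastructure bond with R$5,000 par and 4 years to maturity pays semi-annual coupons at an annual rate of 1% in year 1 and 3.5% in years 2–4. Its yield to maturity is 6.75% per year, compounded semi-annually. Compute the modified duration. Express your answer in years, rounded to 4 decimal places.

Periodic yield y = 0.03375. First find Macaulay duration:
  t   CF        PV=CF/(1+0.03375)^t    t·PV
  1        25.00        24.1838        24.1838
  2        25.00        23.3942        46.7885
  3        87.50        79.2066       237.6199
  4        87.50        76.6207       306.4827
  5        87.50        74.1192       370.5958
  6        87.50        71.6993       430.1958
  7        87.50        69.3585       485.5092
  8     5,087.50     3,901.0385    31,208.3084
  Σ                  4,319.6208    33,109.6839
P = 4,319.6208; Macaulay duration = 33,109.6839 / 4,319.6208 = 7.66495 half-year periods = 3.83248 years.
Modified duration = D_Mac / (1 + y) = 3.83248 / 1.03375 = 3.70735 years.

3.7074 years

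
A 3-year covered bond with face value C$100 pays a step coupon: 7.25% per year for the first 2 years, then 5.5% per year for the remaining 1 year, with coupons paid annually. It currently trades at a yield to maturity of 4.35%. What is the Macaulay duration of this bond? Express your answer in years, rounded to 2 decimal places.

Periodic yield y = 0.0435. Discount each cash flow and weight by its year:
  t   CF        PV=CF/(1+0.0435)^t    t·PV
  1         7.25         6.9478         6.9478
  2         7.25         6.6581        13.3163
  3       105.50        92.8485       278.5456
  Σ                    106.4545       298.8097
Price P = Σ PV = 106.4545.
Macaulay duration = Σ(t·PV) / P = 298.8097 / 106.4545 = 2.80693 years.

2.81 years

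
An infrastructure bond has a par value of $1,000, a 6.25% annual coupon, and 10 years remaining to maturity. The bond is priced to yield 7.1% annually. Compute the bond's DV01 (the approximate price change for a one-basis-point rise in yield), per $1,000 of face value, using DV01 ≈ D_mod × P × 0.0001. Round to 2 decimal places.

Periodic yield y = 0.071.
  t   CF        PV=CF/(1+0.071)^t    t·PV
  1        62.50        58.3567        58.3567
  2        62.50        54.4880       108.9761
  3        62.50        50.8758       152.6275
  4        62.50        47.5031       190.0125
  5        62.50        44.3540       221.7699
  6        62.50        41.4136       248.4817
  7        62.50        38.6682       270.6773
  8        62.50        36.1047       288.8379
  9        62.50        33.7112       303.4012
  10    1,062.50       535.0991     5,350.9911
  Σ                    940.5745     7,194.1319
P = 940.5745; D_Mac = 7.64866 yrs; D_mod = 7.14160 yrs.
DV01 ≈ 7.14160 × 940.5745 × 0.0001 = 0.671721.

$0.67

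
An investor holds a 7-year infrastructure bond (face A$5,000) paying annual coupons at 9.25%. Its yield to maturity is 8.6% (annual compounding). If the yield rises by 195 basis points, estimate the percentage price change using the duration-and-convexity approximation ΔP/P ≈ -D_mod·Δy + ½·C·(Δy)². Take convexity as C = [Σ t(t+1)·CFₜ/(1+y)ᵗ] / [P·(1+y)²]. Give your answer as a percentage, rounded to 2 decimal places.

With y = 0.086:
  t   CF        PV=CF/(1+0.086)^t    t·PV        t(t+1)·PV
  1       462.50       425.8748       425.8748         851.7495
  2       462.50       392.1499       784.2998       2,352.8993
  3       462.50       361.0957     1,083.2870       4,333.1478
  4       462.50       332.5006     1,330.0024       6,650.0120
  5       462.50       306.1700     1,530.8499       9,185.0995
  6       462.50       281.9245     1,691.5469      11,840.8281
  7     5,462.50     3,066.0743    21,462.5200     171,700.1601
  Σ                  5,165.7897    28,308.3807     206,913.8964
P = 5,165.7897; D_Mac = 5.47997 yrs; D_mod = 5.04601 yrs; C = 33.96200.
Duration effect: -5.04601 × (+0.0195) = -0.098397
Convexity effect: 0.5 × 33.96200 × (0.0195)² = +0.0064570
ΔP/P ≈ -0.098397 + 0.0064570 = -0.091940 = -9.1940%.

-9.19%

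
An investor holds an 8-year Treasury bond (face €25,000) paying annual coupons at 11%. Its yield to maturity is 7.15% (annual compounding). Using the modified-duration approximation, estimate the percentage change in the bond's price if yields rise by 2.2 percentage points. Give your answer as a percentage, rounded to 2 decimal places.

Periodic yield y = 0.0715. Modified duration first:
  t   CF        PV=CF/(1+0.0715)^t    t·PV
  1     2,750.00     2,566.4956     2,566.4956
  2     2,750.00     2,395.2362     4,790.4724
  3     2,750.00     2,235.4047     6,706.2142
  4     2,750.00     2,086.2387     8,344.9547
  5     2,750.00     1,947.0263     9,735.1315
  6     2,750.00     1,817.1034    10,902.6204
  7     2,750.00     1,695.8501    11,870.9508
  8    27,750.00    15,970.7600   127,766.0803
  Σ                 30,714.1150   182,682.9199
P = 30,714.1150; D_Mac = 5.94785 yrs; D_mod = 5.94785/(1+0.0715) = 5.55096 yrs.
ΔP/P ≈ -D_mod · Δy = -5.55096 × (+0.022) = -0.122121 = -12.2121%.

-12.21%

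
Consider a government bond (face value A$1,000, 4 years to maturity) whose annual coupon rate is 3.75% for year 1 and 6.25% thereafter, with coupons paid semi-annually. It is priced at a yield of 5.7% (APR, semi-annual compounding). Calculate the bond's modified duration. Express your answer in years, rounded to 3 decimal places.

3.572 years

Periodic yield y = 0.0285. First find Macaulay duration:
  t   CF        PV=CF/(1+0.0285)^t    t·PV
  1        18.75        18.2304        18.2304
  2        18.75        17.7253        35.4505
  3        31.25        28.7235        86.1705
  4        31.25        27.9275       111.7102
  5        31.25        27.1537       135.7684
  6        31.25        26.4012       158.4074
  7        31.25        25.6697       179.6876
  8     1,031.25       823.6251     6,589.0011
  Σ                    995.4564     7,314.4260
P = 995.4564; Macaulay duration = 7,314.4260 / 995.4564 = 7.34781 half-year periods = 3.67391 years.
Modified duration = D_Mac / (1 + y) = 3.67391 / 1.0285 = 3.57210 years.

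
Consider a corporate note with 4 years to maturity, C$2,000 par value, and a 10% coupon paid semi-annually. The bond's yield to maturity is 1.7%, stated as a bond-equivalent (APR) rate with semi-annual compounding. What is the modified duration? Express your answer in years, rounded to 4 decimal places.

Periodic yield y = 0.0085. First find Macaulay duration:
  t   CF        PV=CF/(1+0.0085)^t    t·PV
  1       100.00        99.1572        99.1572
  2       100.00        98.3214       196.6429
  3       100.00        97.4927       292.4782
  4       100.00        96.6710       386.6842
  5       100.00        95.8563       479.2813
  6       100.00        95.0484       570.2901
  7       100.00        94.2472       659.7307
  8     2,100.00     1,962.5109    15,700.0871
  Σ                  2,639.3051    18,384.3517
P = 2,639.3051; Macaulay duration = 18,384.3517 / 2,639.3051 = 6.96560 half-year periods = 3.48280 years.
Modified duration = D_Mac / (1 + y) = 3.48280 / 1.0085 = 3.45345 years.

3.4534 years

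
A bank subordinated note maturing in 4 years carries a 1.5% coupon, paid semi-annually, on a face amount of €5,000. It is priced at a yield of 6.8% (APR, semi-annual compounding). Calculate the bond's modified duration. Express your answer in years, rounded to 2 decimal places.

Periodic yield y = 0.034. First find Macaulay duration:
  t   CF        PV=CF/(1+0.034)^t    t·PV
  1        37.50        36.2669        36.2669
  2        37.50        35.0744        70.1488
  3        37.50        33.9211       101.7632
  4        37.50        32.8057       131.2227
  5        37.50        31.7270       158.6348
  6        37.50        30.6837       184.1023
  7        37.50        29.6748       207.7235
  8     5,037.50     3,855.2341    30,841.8724
  Σ                  4,085.3876    31,731.7347
P = 4,085.3876; Macaulay duration = 31,731.7347 / 4,085.3876 = 7.76713 half-year periods = 3.88356 years.
Modified duration = D_Mac / (1 + y) = 3.88356 / 1.034 = 3.75587 years.

3.76 years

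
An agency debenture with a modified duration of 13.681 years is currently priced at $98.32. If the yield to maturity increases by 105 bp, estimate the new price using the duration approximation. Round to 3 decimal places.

Duration approximation: ΔP/P ≈ -D_mod · Δy = -13.681 × (+0.0105) = -0.1436505.
New price ≈ 98.32 × (1 - 0.1436505) = 84.19628284.

$84.196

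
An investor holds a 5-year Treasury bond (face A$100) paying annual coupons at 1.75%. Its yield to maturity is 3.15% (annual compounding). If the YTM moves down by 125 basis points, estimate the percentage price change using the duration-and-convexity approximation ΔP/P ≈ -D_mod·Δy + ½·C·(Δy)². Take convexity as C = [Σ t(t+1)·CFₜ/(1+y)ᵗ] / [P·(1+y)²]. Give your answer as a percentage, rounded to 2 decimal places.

With y = 0.0315:
  t   CF        PV=CF/(1+0.0315)^t    t·PV        t(t+1)·PV
  1         1.75         1.6966         1.6966           3.3931
  2         1.75         1.6447         3.2895           9.8685
  3         1.75         1.5945         4.7836          19.1343
  4         1.75         1.5458         6.1833          30.9166
  5       101.75        87.1341       435.6706       2,614.0236
  Σ                     93.6158       451.6235       2,677.3361
P = 93.6158; D_Mac = 4.82422 yrs; D_mod = 4.67690 yrs; C = 26.87914.
Duration effect: -4.67690 × (-0.0125) = +0.058461
Convexity effect: 0.5 × 26.87914 × (-0.0125)² = +0.0020999
ΔP/P ≈ +0.058461 + 0.0020999 = +0.060561 = +6.0561%.

+6.06%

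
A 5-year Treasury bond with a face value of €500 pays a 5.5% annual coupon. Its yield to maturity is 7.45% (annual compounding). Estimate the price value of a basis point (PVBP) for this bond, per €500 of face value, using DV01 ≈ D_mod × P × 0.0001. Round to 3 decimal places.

€0.192

Periodic yield y = 0.0745.
  t   CF        PV=CF/(1+0.0745)^t    t·PV
  1        27.50        25.5933        25.5933
  2        27.50        23.8188        47.6376
  3        27.50        22.1673        66.5020
  4        27.50        20.6304        82.5215
  5       527.50       368.2904     1,841.4519
  Σ                    460.5002     2,063.7062
P = 460.5002; D_Mac = 4.48145 yrs; D_mod = 4.17073 yrs.
DV01 ≈ 4.17073 × 460.5002 × 0.0001 = 0.192062.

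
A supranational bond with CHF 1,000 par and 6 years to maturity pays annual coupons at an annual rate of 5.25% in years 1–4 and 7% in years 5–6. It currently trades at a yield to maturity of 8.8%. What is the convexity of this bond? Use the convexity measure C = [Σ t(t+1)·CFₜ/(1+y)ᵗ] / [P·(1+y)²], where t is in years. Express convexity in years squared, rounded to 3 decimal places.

29.477

With y = 0.088:
  t   CF        PV=CF/(1+0.088)^t    t·PV        t(t+1)·PV
  1        52.50        48.2537        48.2537          96.5074
  2        52.50        44.3508        88.7016         266.1048
  3        52.50        40.7636       122.2908         489.1633
  4        52.50        37.4666       149.8662         749.3310
  5        70.00        45.9149       229.5745       1,377.4467
  6     1,070.00       645.0753     3,870.4517      27,093.1621
  Σ                    861.8248     4,509.1385      30,071.7154
P = 861.8248.
Convexity = Σ t(t+1)·PV / [P·(1+y)²] = 30,071.7154 / (861.8248 × 1.183744) = 29.47687.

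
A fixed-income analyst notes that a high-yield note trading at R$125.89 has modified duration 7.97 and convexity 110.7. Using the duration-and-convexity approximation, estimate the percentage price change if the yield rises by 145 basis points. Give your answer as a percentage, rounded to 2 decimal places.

-10.39%

Duration effect: -D_mod·Δy = -7.97 × (+0.0145) = -0.115565
Convexity effect: ½·C·(Δy)² = 0.5 × 110.7 × (0.0145)² = +0.0116373375
ΔP/P ≈ -0.115565 + 0.0116373375 = -0.1039276625
= -10.39276625%.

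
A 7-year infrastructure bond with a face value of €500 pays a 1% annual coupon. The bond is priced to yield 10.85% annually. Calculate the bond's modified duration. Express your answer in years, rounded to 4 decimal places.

Periodic yield y = 0.1085. First find Macaulay duration:
  t   CF        PV=CF/(1+0.1085)^t    t·PV
  1         5.00         4.5106         4.5106
  2         5.00         4.0691         8.1382
  3         5.00         3.6708        11.0125
  4         5.00         3.3115        13.2461
  5         5.00         2.9874        14.9369
  6         5.00         2.6950        16.1699
  7       505.00       245.5509     1,718.8562
  Σ                    266.7953     1,786.8703
P = 266.7953; Macaulay duration = 1,786.8703 / 266.7953 = 6.69753 years.
Modified duration = D_Mac / (1 + y) = 6.69753 / 1.1085 = 6.04198 years.

6.0420 years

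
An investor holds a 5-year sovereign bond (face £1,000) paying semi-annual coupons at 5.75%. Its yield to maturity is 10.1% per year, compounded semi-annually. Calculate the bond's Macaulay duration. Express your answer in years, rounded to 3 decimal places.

4.348 years

Periodic yield y = 0.0505. Discount each cash flow and weight by its period:
  t   CF        PV=CF/(1+0.0505)^t    t·PV
  1        28.75        27.3679        27.3679
  2        28.75        26.0523        52.1046
  3        28.75        24.7999        74.3997
  4        28.75        23.6077        94.4308
  5        28.75        22.4728       112.3641
  6        28.75        21.3925       128.3550
  7        28.75        20.3641       142.5488
  8        28.75        19.3852       155.0813
  9        28.75        18.4533       166.0794
  10    1,028.75       628.5637     6,285.6368
  Σ                    832.4593     7,238.3683
Price P = Σ PV = 832.4593.
Macaulay duration = Σ(t·PV) / P = 7,238.3683 / 832.4593 = 8.69516 half-year periods.
In years: 8.69516 / 2 = 4.34758 years.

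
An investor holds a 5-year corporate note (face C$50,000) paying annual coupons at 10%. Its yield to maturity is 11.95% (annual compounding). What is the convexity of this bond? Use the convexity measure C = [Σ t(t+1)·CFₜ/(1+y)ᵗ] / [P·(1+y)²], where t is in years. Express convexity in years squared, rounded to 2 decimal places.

With y = 0.1195:
  t   CF        PV=CF/(1+0.1195)^t    t·PV        t(t+1)·PV
  1     5,000.00     4,466.2796     4,466.2796       8,932.5592
  2     5,000.00     3,989.5307     7,979.0613      23,937.1840
  3     5,000.00     3,563.6719    10,691.0157      42,764.0626
  4     5,000.00     3,183.2710    12,733.0840      63,665.4200
  5    55,000.00    31,278.2322   156,391.1612     938,346.9671
  Σ                 46,480.9854   192,260.6018   1,077,646.1929
P = 46,480.9854.
Convexity = Σ t(t+1)·PV / [P·(1+y)²] = 1,077,646.1929 / (46,480.9854 × 1.253280) = 18.49919.

18.50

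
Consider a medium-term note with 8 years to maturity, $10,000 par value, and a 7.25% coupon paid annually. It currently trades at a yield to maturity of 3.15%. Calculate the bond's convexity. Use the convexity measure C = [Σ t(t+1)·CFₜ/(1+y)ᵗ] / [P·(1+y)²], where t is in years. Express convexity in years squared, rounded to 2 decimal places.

With y = 0.0315:
  t   CF        PV=CF/(1+0.0315)^t    t·PV        t(t+1)·PV
  1       725.00       702.8599       702.8599       1,405.7198
  2       725.00       681.3959     1,362.7919       4,088.3756
  3       725.00       660.5874     1,981.7623       7,927.0492
  4       725.00       640.4144     2,561.6575      12,808.2877
  5       725.00       620.8574     3,104.2869      18,625.7213
  6       725.00       601.8976     3,611.3856      25,279.6993
  7       725.00       583.5168     4,084.6178      32,676.9420
  8    10,725.00     8,368.4195    66,947.3559     602,526.2034
  Σ                 12,859.9490    84,356.7178     705,337.9984
P = 12,859.9490.
Convexity = Σ t(t+1)·PV / [P·(1+y)²] = 705,337.9984 / (12,859.9490 × 1.063992) = 51.54892.

51.55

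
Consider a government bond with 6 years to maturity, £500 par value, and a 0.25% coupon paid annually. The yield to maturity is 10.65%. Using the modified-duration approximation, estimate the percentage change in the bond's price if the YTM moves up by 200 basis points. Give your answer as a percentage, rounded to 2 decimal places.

-10.75%

Periodic yield y = 0.1065. Modified duration first:
  t   CF        PV=CF/(1+0.1065)^t    t·PV
  1         1.25         1.1297         1.1297
  2         1.25         1.0210         2.0419
  3         1.25         0.9227         2.7681
  4         1.25         0.8339         3.3355
  5         1.25         0.7536         3.7681
  6       501.25       273.1152     1,638.6912
  Σ                    277.7760     1,651.7345
P = 277.7760; D_Mac = 5.94628 yrs; D_mod = 5.94628/(1+0.1065) = 5.37396 yrs.
ΔP/P ≈ -D_mod · Δy = -5.37396 × (+0.02) = -0.107479 = -10.7479%.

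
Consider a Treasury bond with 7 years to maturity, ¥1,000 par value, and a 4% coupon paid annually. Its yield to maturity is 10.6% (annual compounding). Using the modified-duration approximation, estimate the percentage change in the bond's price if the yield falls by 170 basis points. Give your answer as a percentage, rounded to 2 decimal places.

Periodic yield y = 0.106. Modified duration first:
  t   CF        PV=CF/(1+0.106)^t    t·PV
  1        40.00        36.1664        36.1664
  2        40.00        32.7001        65.4003
  3        40.00        29.5661        88.6984
  4        40.00        26.7325       106.9300
  5        40.00        24.1704       120.8521
  6        40.00        21.8539       131.1235
  7     1,040.00       513.7448     3,596.2137
  Σ                    684.9343     4,145.3844
P = 684.9343; D_Mac = 6.05224 yrs; D_mod = 6.05224/(1+0.106) = 5.47218 yrs.
ΔP/P ≈ -D_mod · Δy = -5.47218 × (-0.017) = +0.093027 = +9.3027%.

+9.30%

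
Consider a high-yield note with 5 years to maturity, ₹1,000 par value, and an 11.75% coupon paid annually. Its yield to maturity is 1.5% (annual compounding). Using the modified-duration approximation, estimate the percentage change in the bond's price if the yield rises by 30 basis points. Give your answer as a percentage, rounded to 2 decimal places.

Periodic yield y = 0.015. Modified duration first:
  t   CF        PV=CF/(1+0.015)^t    t·PV
  1       117.50       115.7635       115.7635
  2       117.50       114.0528       228.1055
  3       117.50       112.3672       337.1017
  4       117.50       110.7066       442.8266
  5     1,117.50     1,037.3309     5,186.6546
  Σ                  1,490.2211     6,310.4520
P = 1,490.2211; D_Mac = 4.23457 yrs; D_mod = 4.23457/(1+0.015) = 4.17199 yrs.
ΔP/P ≈ -D_mod · Δy = -4.17199 × (+0.003) = -0.012516 = -1.2516%.

-1.25%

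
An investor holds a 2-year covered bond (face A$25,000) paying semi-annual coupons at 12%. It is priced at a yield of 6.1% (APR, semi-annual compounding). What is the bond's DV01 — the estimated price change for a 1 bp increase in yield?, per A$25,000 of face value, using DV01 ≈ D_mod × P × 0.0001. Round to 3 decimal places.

A$4.968

Periodic yield y = 0.0305.
  t   CF        PV=CF/(1+0.0305)^t    t·PV
  1     1,500.00     1,455.6041     1,455.6041
  2     1,500.00     1,412.5222     2,825.0443
  3     1,500.00     1,370.7153     4,112.1460
  4    26,500.00    23,499.2439    93,996.9757
  Σ                 27,738.0855   102,389.7701
P = 27,738.0855; D_Mac = 3.69131 half-year periods = 1.84565 yrs; D_mod = 1.79103 yrs.
DV01 ≈ 1.79103 × 27,738.0855 × 0.0001 = 4.967966.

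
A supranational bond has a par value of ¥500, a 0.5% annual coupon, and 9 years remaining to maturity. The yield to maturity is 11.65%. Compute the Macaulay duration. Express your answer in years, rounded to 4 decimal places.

Periodic yield y = 0.1165. Discount each cash flow and weight by its year:
  t   CF        PV=CF/(1+0.1165)^t    t·PV
  1         2.50         2.2391         2.2391
  2         2.50         2.0055         4.0110
  3         2.50         1.7962         5.3887
  4         2.50         1.6088         6.4352
  5         2.50         1.4409         7.2047
  6         2.50         1.2906         7.7435
  7         2.50         1.1559         8.0915
  8         2.50         1.0353         8.2825
  9       502.50       186.3835     1,677.4517
  Σ                    198.9560     1,726.8480
Price P = Σ PV = 198.9560.
Macaulay duration = Σ(t·PV) / P = 1,726.8480 / 198.9560 = 8.67955 years.

8.6795 years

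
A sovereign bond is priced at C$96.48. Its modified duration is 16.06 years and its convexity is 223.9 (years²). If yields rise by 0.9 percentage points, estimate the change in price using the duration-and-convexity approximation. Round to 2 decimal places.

-C$13.07

Duration effect: -D_mod·Δy = -16.06 × (+0.009) = -0.144540
Convexity effect: ½·C·(Δy)² = 0.5 × 223.9 × (0.009)² = +0.00906795
ΔP/P ≈ -0.144540 + 0.00906795 = -0.13547205
ΔP ≈ 96.48 × (-0.13547205) = -13.070343384.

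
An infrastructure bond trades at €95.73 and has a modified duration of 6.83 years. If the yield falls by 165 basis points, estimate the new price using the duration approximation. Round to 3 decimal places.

€106.518

Duration approximation: ΔP/P ≈ -D_mod · Δy = -6.83 × (-0.0165) = +0.112695.
New price ≈ 95.73 × (1 + 0.112695) = 106.51829235.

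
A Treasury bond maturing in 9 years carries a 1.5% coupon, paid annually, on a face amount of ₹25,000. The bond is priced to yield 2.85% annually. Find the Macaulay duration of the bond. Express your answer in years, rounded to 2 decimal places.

Periodic yield y = 0.0285. Discount each cash flow and weight by its year:
  t   CF        PV=CF/(1+0.0285)^t    t·PV
  1       375.00       364.6087       364.6087
  2       375.00       354.5053       709.0105
  3       375.00       344.6818     1,034.0455
  4       375.00       335.1306     1,340.5224
  5       375.00       325.8440     1,629.2202
  6       375.00       316.8148     1,900.8889
  7       375.00       308.0358     2,156.2506
  8       375.00       299.5001     2,396.0004
  9    25,375.00    19,704.5893   177,341.3034
  Σ                 22,353.7103   188,871.8506
Price P = Σ PV = 22,353.7103.
Macaulay duration = Σ(t·PV) / P = 188,871.8506 / 22,353.7103 = 8.44924 years.

8.45 years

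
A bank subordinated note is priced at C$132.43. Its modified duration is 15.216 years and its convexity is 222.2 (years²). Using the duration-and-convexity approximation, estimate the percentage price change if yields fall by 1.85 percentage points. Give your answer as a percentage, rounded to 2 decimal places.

Duration effect: -D_mod·Δy = -15.216 × (-0.0185) = +0.281496
Convexity effect: ½·C·(Δy)² = 0.5 × 222.2 × (-0.0185)² = +0.038023975
ΔP/P ≈ +0.281496 + 0.038023975 = +0.319519975
= +31.9519975%.

+31.95%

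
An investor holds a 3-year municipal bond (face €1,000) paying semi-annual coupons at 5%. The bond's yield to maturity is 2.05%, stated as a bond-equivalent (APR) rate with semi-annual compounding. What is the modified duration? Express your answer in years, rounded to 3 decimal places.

Periodic yield y = 0.01025. First find Macaulay duration:
  t   CF        PV=CF/(1+0.01025)^t    t·PV
  1        25.00        24.7463        24.7463
  2        25.00        24.4953        48.9905
  3        25.00        24.2467        72.7402
  4        25.00        24.0007        96.0029
  5        25.00        23.7572       118.7861
  6     1,025.00       964.1636     5,784.9813
  Σ                  1,085.4099     6,146.2475
P = 1,085.4099; Macaulay duration = 6,146.2475 / 1,085.4099 = 5.66261 half-year periods = 2.83130 years.
Modified duration = D_Mac / (1 + y) = 2.83130 / 1.01025 = 2.80258 years.

2.803 years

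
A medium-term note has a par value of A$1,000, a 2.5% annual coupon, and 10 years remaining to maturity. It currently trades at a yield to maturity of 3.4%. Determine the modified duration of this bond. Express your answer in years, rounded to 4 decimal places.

8.6276 years

Periodic yield y = 0.034. First find Macaulay duration:
  t   CF        PV=CF/(1+0.034)^t    t·PV
  1        25.00        24.1779        24.1779
  2        25.00        23.3829        46.7659
  3        25.00        22.6141        67.8422
  4        25.00        21.8705        87.4818
  5        25.00        21.1513       105.7566
  6        25.00        20.4558       122.7349
  7        25.00        19.7832       138.4823
  8        25.00        19.1327       153.0614
  9        25.00        18.5036       166.5320
  10    1,025.00       733.6999     7,336.9993
  Σ                    924.7719     8,249.8342
P = 924.7719; Macaulay duration = 8,249.8342 / 924.7719 = 8.92094 years.
Modified duration = D_Mac / (1 + y) = 8.92094 / 1.034 = 8.62760 years.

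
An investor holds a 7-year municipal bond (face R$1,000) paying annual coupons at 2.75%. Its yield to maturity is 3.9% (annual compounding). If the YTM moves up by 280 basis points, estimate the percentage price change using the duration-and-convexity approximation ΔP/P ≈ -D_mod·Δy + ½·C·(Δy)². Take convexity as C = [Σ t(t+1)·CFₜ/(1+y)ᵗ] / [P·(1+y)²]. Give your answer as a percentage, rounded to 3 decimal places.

-15.534%

With y = 0.039:
  t   CF        PV=CF/(1+0.039)^t    t·PV        t(t+1)·PV
  1        27.50        26.4678        26.4678          52.9355
  2        27.50        25.4743        50.9485         152.8456
  3        27.50        24.5181        73.5542         294.2167
  4        27.50        23.5977        94.3910         471.9549
  5        27.50        22.7120       113.5599         681.3593
  6        27.50        21.8595       131.1568         918.0973
  7     1,027.50       786.0913     5,502.6392      44,021.1136
  Σ                    930.7206     5,992.7173      46,592.5229
P = 930.7206; D_Mac = 6.43879 yrs; D_mod = 6.19711 yrs; C = 46.37307.
Duration effect: -6.19711 × (+0.028) = -0.173519
Convexity effect: 0.5 × 46.37307 × (0.028)² = +0.0181782
ΔP/P ≈ -0.173519 + 0.0181782 = -0.155341 = -15.5341%.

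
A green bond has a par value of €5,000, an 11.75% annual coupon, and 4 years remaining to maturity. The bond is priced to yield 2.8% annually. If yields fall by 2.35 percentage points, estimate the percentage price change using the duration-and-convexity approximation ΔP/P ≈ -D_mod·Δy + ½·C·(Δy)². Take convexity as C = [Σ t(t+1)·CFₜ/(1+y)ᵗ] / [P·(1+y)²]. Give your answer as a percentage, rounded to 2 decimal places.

With y = 0.028:
  t   CF        PV=CF/(1+0.028)^t    t·PV        t(t+1)·PV
  1       587.50       571.4981       571.4981       1,142.9961
  2       587.50       555.9320     1,111.8639       3,335.5918
  3       587.50       540.7898     1,622.3695       6,489.4781
  4     5,587.50     5,003.1679    20,012.6716     100,063.3580
  Σ                  6,671.3878    23,318.4031     111,031.4240
P = 6,671.3878; D_Mac = 3.49529 yrs; D_mod = 3.40008 yrs; C = 15.74866.
Duration effect: -3.40008 × (-0.0235) = +0.079902
Convexity effect: 0.5 × 15.74866 × (-0.0235)² = +0.0043486
ΔP/P ≈ +0.079902 + 0.0043486 = +0.084251 = +8.4251%.

+8.43%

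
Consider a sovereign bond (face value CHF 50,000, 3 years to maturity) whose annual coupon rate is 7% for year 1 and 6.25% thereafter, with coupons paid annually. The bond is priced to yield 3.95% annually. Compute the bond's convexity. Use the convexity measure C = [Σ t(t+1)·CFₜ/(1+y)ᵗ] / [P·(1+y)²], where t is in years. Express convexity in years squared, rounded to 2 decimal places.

With y = 0.0395:
  t   CF        PV=CF/(1+0.0395)^t    t·PV        t(t+1)·PV
  1     3,500.00     3,367.0034     3,367.0034       6,734.0067
  2     3,125.00     2,892.0183     5,784.0366      17,352.1097
  3    53,125.00    47,296.1143   141,888.3429     567,553.3718
  Σ                 53,555.1360   151,039.3829     591,639.4882
P = 53,555.1360.
Convexity = Σ t(t+1)·PV / [P·(1+y)²] = 591,639.4882 / (53,555.1360 × 1.080560) = 10.22368.

10.22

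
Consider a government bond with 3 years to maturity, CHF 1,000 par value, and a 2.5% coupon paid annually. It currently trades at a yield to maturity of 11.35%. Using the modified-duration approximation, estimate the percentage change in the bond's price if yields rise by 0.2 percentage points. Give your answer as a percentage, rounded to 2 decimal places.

Periodic yield y = 0.1135. Modified duration first:
  t   CF        PV=CF/(1+0.1135)^t    t·PV
  1        25.00        22.4517        22.4517
  2        25.00        20.1632        40.3264
  3     1,025.00       742.4260     2,227.2781
  Σ                    785.0410     2,290.0563
P = 785.0410; D_Mac = 2.91712 yrs; D_mod = 2.91712/(1+0.1135) = 2.61977 yrs.
ΔP/P ≈ -D_mod · Δy = -2.61977 × (+0.002) = -0.005240 = -0.5240%.

-0.52%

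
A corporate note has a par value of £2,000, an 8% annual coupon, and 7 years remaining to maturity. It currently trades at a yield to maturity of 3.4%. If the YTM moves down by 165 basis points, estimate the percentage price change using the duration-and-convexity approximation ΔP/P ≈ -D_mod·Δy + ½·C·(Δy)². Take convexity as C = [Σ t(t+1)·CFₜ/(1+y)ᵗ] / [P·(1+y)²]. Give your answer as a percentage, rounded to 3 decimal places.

+9.807%

With y = 0.034:
  t   CF        PV=CF/(1+0.034)^t    t·PV        t(t+1)·PV
  1       160.00       154.7389       154.7389         309.4778
  2       160.00       149.6508       299.3015         897.9045
  3       160.00       144.7299       434.1898       1,736.7592
  4       160.00       139.9709       559.8837       2,799.4185
  5       160.00       135.3684       676.8420       4,061.0519
  6       160.00       130.9172       785.5033       5,498.5229
  7     2,160.00     1,709.2673    11,964.8710      95,718.9678
  Σ                  2,564.6434    14,875.3301     111,022.1027
P = 2,564.6434; D_Mac = 5.80016 yrs; D_mod = 5.60943 yrs; C = 40.48940.
Duration effect: -5.60943 × (-0.0165) = +0.092556
Convexity effect: 0.5 × 40.48940 × (-0.0165)² = +0.0055116
ΔP/P ≈ +0.092556 + 0.0055116 = +0.098067 = +9.8067%.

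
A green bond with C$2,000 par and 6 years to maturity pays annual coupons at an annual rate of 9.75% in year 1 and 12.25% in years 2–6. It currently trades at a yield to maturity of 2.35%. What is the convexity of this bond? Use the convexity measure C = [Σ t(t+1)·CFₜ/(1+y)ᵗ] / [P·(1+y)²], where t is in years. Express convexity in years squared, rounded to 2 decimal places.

With y = 0.0235:
  t   CF        PV=CF/(1+0.0235)^t    t·PV        t(t+1)·PV
  1       195.00       190.5227       190.5227         381.0454
  2       245.00       233.8785       467.7571       1,403.2713
  3       245.00       228.5086       685.5258       2,742.1032
  4       245.00       223.2619       893.0478       4,465.2388
  5       245.00       218.1358     1,090.6788       6,544.0725
  6     2,245.00     1,952.9416    11,717.6498      82,023.5485
  Σ                  3,047.2492    15,045.1819      97,559.2797
P = 3,047.2492.
Convexity = Σ t(t+1)·PV / [P·(1+y)²] = 97,559.2797 / (3,047.2492 × 1.047552) = 30.56222.

30.56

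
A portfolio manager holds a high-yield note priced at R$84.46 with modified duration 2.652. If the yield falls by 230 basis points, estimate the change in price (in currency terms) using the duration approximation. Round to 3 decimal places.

Duration approximation: ΔP/P ≈ -D_mod · Δy = -2.652 × (-0.023) = +0.060996.
ΔP ≈ 84.46 × (+0.060996) = +5.15172216.

+R$5.152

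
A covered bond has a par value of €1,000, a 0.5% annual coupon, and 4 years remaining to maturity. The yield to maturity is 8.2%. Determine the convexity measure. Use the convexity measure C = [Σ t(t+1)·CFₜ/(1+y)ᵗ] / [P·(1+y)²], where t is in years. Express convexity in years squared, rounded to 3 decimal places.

16.884

With y = 0.082:
  t   CF        PV=CF/(1+0.082)^t    t·PV        t(t+1)·PV
  1         5.00         4.6211         4.6211           9.2421
  2         5.00         4.2709         8.5417          25.6252
  3         5.00         3.9472        11.8416          47.3663
  4     1,005.00       733.2584     2,933.0334      14,665.1670
  Σ                    746.0975     2,958.0378      14,747.4007
P = 746.0975.
Convexity = Σ t(t+1)·PV / [P·(1+y)²] = 14,747.4007 / (746.0975 × 1.170724) = 16.88361.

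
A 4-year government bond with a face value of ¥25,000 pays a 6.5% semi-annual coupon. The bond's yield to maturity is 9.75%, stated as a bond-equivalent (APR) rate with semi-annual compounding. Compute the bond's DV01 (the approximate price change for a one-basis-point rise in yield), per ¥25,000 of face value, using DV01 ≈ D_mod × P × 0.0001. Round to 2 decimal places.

Periodic yield y = 0.04875.
  t   CF        PV=CF/(1+0.04875)^t    t·PV
  1       812.50       774.7318       774.7318
  2       812.50       738.7193     1,477.4385
  3       812.50       704.3807     2,113.1421
  4       812.50       671.6383     2,686.5533
  5       812.50       640.4180     3,202.0898
  6       812.50       610.6488     3,663.8930
  7       812.50       582.2635     4,075.8444
  8    25,812.50    17,638.2006   141,105.6050
  Σ                 22,361.0010   159,099.2979
P = 22,361.0010; D_Mac = 7.11503 half-year periods = 3.55752 yrs; D_mod = 3.39215 yrs.
DV01 ≈ 3.39215 × 22,361.0010 × 0.0001 = 7.585187.

¥7.59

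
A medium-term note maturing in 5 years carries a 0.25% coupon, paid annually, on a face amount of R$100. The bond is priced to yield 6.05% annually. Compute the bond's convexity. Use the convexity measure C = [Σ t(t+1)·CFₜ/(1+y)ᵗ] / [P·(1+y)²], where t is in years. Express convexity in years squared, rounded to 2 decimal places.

26.47

With y = 0.0605:
  t   CF        PV=CF/(1+0.0605)^t    t·PV        t(t+1)·PV
  1         0.25         0.2357         0.2357           0.4715
  2         0.25         0.2223         0.4446           1.3337
  3         0.25         0.2096         0.6288           2.5153
  4         0.25         0.1977         0.7906           3.9530
  5       100.25        74.7362       373.6810       2,242.0860
  Σ                     75.6015       375.7807       2,250.3595
P = 75.6015.
Convexity = Σ t(t+1)·PV / [P·(1+y)²] = 2,250.3595 / (75.6015 × 1.124660) = 26.46673.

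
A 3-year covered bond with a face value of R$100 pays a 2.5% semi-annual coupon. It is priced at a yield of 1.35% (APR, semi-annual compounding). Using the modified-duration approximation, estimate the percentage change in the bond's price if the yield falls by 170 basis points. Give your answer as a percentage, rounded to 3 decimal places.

+4.915%

Periodic yield y = 0.00675. Modified duration first:
  t   CF        PV=CF/(1+0.00675)^t    t·PV
  1         1.25         1.2416         1.2416
  2         1.25         1.2333         2.4666
  3         1.25         1.2250         3.6751
  4         1.25         1.2168         4.8672
  5         1.25         1.2087         6.0433
  6       101.25        97.2445       583.4672
  Σ                    103.3699       601.7610
P = 103.3699; D_Mac = 5.82143 half-year periods = 2.91072 yrs; D_mod = 2.91072/(1+0.00675) = 2.89120 yrs.
ΔP/P ≈ -D_mod · Δy = -2.89120 × (-0.017) = +0.049150 = +4.9150%.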